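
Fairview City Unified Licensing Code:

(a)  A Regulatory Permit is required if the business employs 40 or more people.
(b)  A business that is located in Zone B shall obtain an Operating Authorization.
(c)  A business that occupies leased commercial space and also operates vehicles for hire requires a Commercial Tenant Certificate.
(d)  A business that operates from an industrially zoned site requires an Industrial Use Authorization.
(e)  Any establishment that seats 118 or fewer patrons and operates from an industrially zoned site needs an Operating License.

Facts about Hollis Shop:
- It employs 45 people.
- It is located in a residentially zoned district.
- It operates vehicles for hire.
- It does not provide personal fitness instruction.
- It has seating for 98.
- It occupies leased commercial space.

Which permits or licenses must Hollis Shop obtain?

Commercial Tenant Certificate, Regulatory Permit

(a) employees 45 ≥ 40 → Regulatory Permit required.
(b) is located in a residentially zoned district (not: is located in Zone B) → Operating Authorization not required.
(c) occupies leased commercial space; operates vehicles for hire → Commercial Tenant Certificate required.
(d) occupies leased commercial space (not: operates from an industrially zoned site) → Industrial Use Authorization not required.
(e) seating 98 ≤ 118; occupies leased commercial space (not: operates from an industrially zoned site) → Operating License not required.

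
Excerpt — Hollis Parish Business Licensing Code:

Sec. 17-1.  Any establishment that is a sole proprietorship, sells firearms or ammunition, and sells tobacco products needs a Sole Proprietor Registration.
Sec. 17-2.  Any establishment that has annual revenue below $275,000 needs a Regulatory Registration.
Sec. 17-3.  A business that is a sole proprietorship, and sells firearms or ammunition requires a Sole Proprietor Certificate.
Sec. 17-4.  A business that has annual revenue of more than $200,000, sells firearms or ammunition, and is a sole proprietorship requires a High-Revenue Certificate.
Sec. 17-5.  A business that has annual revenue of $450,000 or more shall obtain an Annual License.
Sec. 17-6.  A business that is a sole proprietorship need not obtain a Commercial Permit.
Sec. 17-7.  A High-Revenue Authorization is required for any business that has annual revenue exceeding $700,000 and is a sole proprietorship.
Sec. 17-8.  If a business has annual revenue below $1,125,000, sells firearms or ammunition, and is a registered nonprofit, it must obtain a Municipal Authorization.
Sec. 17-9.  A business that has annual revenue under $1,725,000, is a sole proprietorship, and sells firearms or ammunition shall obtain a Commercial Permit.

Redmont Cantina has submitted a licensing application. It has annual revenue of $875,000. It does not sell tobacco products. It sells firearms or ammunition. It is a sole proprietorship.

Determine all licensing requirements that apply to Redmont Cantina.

Annual License, High-Revenue Authorization, High-Revenue Certificate, Sole Proprietor Certificate

Sec. 17-1. is a sole proprietorship; sells firearms or ammunition; does not sell tobacco products → Sole Proprietor Registration not required.
Sec. 17-2. revenue $875,000 ≥ $275,000 → Regulatory Registration not required.
Sec. 17-3. is a sole proprietorship; sells firearms or ammunition → Sole Proprietor Certificate required.
Sec. 17-4. revenue $875,000 > $200,000; sells firearms or ammunition; is a sole proprietorship → High-Revenue Certificate required.
Sec. 17-5. revenue $875,000 ≥ $450,000 → Annual License required.
Sec. 17-6. is a sole proprietorship → exempt from Commercial Permit.
Sec. 17-7. revenue $875,000 > $700,000; is a sole proprietorship → High-Revenue Authorization required.
Sec. 17-8. revenue $875,000 < $1,125,000; sells firearms or ammunition; is a sole proprietorship (not: is a registered nonprofit) → Municipal Authorization not required.
Sec. 17-9. revenue $875,000 < $1,725,000; is a sole proprietorship; sells firearms or ammunition → Commercial Permit required.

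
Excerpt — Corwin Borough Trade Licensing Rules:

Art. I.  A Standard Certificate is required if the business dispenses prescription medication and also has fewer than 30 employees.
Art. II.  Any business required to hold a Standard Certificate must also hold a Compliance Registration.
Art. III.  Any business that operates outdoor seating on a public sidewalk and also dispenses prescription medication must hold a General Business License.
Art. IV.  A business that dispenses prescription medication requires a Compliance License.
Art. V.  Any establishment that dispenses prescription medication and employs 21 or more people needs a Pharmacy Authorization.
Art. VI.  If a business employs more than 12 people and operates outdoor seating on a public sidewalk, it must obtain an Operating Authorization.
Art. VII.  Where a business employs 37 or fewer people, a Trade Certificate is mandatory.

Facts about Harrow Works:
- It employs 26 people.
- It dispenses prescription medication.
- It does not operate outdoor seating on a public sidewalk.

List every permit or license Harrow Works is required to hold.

Compliance License, Compliance Registration, Pharmacy Authorization, Standard Certificate, Trade Certificate

Art. I. dispenses prescription medication; employees 26 < 30 → Standard Certificate required.
Art. II. Standard Certificate is required → Compliance Registration also required.
Art. III. does not operate outdoor seating on a public sidewalk; dispenses prescription medication → General Business License not required.
Art. IV. dispenses prescription medication → Compliance License required.
Art. V. dispenses prescription medication; employees 26 ≥ 21 → Pharmacy Authorization required.
Art. VI. employees 26 > 12; does not operate outdoor seating on a public sidewalk → Operating Authorization not required.
Art. VII. employees 26 ≤ 37 → Trade Certificate required.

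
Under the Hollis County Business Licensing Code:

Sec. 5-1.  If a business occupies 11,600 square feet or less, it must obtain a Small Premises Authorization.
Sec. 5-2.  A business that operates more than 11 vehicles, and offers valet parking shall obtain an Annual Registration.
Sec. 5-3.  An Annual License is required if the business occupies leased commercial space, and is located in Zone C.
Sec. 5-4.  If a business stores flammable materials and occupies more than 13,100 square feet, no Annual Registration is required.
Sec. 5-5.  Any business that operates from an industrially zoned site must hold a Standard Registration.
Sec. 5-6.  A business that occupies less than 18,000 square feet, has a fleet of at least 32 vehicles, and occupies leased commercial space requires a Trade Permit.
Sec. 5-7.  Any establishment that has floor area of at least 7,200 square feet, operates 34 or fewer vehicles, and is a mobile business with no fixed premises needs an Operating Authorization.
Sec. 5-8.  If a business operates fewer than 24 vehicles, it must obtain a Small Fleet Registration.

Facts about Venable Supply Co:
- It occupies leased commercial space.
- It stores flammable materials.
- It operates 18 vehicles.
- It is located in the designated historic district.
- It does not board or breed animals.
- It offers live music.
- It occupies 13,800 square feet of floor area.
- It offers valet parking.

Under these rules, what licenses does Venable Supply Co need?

Small Fleet Registration

Sec. 5-1. floor area 13,800 square feet > 11,600 square feet → Small Premises Authorization not required.
Sec. 5-2. vehicles 18 > 11; offers valet parking → Annual Registration required.
Sec. 5-3. occupies leased commercial space; is located in the designated historic district (not: is located in Zone C) → Annual License not required.
Sec. 5-4. stores flammable materials; floor area 13,800 square feet > 13,100 square feet → exempt from Annual Registration.
Sec. 5-5. occupies leased commercial space (not: operates from an industrially zoned site) → Standard Registration not required.
Sec. 5-6. floor area 13,800 square feet < 18,000 square feet; vehicles 18 < 32; occupies leased commercial space → Trade Permit not required.
Sec. 5-7. floor area 13,800 square feet ≥ 7,200 square feet; vehicles 18 ≤ 34; occupies leased commercial space (not: is a mobile business with no fixed premises) → Operating Authorization not required.
Sec. 5-8. vehicles 18 < 24 → Small Fleet Registration required.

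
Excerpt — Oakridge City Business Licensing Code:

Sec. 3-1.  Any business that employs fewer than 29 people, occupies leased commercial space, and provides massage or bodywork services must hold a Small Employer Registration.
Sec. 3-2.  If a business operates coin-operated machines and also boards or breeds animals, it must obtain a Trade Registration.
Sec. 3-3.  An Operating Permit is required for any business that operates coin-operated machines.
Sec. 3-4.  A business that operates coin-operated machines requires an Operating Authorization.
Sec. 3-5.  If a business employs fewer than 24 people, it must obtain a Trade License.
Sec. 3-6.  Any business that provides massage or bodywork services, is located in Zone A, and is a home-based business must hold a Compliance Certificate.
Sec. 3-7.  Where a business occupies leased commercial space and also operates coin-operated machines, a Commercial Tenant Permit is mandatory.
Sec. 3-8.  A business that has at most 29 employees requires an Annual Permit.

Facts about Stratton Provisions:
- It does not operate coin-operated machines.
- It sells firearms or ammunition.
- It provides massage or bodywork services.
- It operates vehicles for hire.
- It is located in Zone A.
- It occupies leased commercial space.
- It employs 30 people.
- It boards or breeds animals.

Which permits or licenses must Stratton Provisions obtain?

Sec. 3-1. employees 30 ≥ 29; occupies leased commercial space; provides massage or bodywork services → Small Employer Registration not required.
Sec. 3-2. does not operate coin-operated machines; boards or breeds animals → Trade Registration not required.
Sec. 3-3. does not operate coin-operated machines → Operating Permit not required.
Sec. 3-4. does not operate coin-operated machines → Operating Authorization not required.
Sec. 3-5. employees 30 ≥ 24 → Trade License not required.
Sec. 3-6. provides massage or bodywork services; is located in Zone A; occupies leased commercial space (not: is a home-based business) → Compliance Certificate not required.
Sec. 3-7. occupies leased commercial space; does not operate coin-operated machines → Commercial Tenant Permit not required.
Sec. 3-8. employees 30 > 29 → Annual Permit not required.

None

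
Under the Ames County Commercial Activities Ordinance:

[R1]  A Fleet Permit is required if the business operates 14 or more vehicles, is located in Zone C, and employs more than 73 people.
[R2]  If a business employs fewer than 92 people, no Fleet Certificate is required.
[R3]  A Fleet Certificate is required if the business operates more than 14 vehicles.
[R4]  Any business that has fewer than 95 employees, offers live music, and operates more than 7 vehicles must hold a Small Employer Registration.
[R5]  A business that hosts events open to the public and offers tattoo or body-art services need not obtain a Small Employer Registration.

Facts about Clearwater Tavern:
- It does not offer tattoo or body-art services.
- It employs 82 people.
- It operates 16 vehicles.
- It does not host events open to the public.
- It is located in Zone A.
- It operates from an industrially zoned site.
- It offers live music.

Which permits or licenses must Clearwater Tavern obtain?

[R1] vehicles 16 ≥ 14; is located in Zone A (not: is located in Zone C); employees 82 > 73 → Fleet Permit not required.
[R2] employees 82 < 92 → exempt from Fleet Certificate.
[R3] vehicles 16 > 14 → Fleet Certificate required.
[R4] employees 82 < 95; offers live music; vehicles 16 > 7 → Small Employer Registration required.
[R5] does not host events open to the public; does not offer tattoo or body-art services → Small Employer Registration exemption does not apply.

Small Employer Registration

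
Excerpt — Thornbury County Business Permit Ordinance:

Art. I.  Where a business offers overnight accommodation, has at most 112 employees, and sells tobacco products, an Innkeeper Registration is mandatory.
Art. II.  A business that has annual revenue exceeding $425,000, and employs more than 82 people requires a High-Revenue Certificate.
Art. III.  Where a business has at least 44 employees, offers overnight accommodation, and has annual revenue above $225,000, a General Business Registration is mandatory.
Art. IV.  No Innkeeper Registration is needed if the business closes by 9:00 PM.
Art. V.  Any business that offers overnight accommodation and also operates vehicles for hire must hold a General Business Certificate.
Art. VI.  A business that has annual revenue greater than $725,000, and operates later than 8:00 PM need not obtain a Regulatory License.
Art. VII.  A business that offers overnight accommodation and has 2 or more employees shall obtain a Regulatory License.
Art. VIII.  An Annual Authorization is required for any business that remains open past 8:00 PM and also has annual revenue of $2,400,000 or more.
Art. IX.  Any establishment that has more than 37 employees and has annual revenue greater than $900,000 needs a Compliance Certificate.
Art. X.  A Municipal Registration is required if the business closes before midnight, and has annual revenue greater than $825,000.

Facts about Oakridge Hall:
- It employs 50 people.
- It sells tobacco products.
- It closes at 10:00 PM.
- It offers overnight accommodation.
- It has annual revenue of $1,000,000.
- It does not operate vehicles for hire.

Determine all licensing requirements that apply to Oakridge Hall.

Compliance Certificate, General Business Registration, Innkeeper Registration, Municipal Registration

Art. I. offers overnight accommodation; employees 50 ≤ 112; sells tobacco products → Innkeeper Registration required.
Art. II. revenue $1,000,000 > $425,000; employees 50 ≤ 82 → High-Revenue Certificate not required.
Art. III. employees 50 ≥ 44; offers overnight accommodation; revenue $1,000,000 > $225,000 → General Business Registration required.
Art. IV. closes 10:00 PM, after 9:00 PM → Innkeeper Registration exemption does not apply.
Art. V. offers overnight accommodation; does not operate vehicles for hire → General Business Certificate not required.
Art. VI. revenue $1,000,000 > $725,000; closes 10:00 PM, after 8:00 PM → exempt from Regulatory License.
Art. VII. offers overnight accommodation; employees 50 ≥ 2 → Regulatory License required.
Art. VIII. closes 10:00 PM, after 8:00 PM; revenue $1,000,000 < $2,400,000 → Annual Authorization not required.
Art. IX. employees 50 > 37; revenue $1,000,000 > $900,000 → Compliance Certificate required.
Art. X. closes 10:00 PM, at/before midnight; revenue $1,000,000 > $825,000 → Municipal Registration required.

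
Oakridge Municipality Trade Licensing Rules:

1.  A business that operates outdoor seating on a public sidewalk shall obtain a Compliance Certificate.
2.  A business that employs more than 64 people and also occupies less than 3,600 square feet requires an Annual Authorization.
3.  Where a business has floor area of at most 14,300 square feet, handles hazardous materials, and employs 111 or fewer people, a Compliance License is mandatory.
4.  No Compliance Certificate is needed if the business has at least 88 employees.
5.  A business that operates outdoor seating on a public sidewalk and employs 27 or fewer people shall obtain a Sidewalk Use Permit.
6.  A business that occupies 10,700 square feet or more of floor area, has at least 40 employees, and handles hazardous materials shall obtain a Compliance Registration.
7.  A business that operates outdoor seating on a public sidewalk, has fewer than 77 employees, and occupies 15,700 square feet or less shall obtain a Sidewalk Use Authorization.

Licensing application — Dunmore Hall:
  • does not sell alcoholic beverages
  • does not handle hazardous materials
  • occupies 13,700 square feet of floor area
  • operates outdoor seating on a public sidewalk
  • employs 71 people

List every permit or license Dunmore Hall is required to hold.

Compliance Certificate, Sidewalk Use Authorization

1. operates outdoor seating on a public sidewalk → Compliance Certificate required.
2. employees 71 > 64; floor area 13,700 square feet ≥ 3,600 square feet → Annual Authorization not required.
3. floor area 13,700 square feet ≤ 14,300 square feet; does not handle hazardous materials; employees 71 ≤ 111 → Compliance License not required.
4. employees 71 < 88 → Compliance Certificate exemption does not apply.
5. operates outdoor seating on a public sidewalk; employees 71 > 27 → Sidewalk Use Permit not required.
6. floor area 13,700 square feet ≥ 10,700 square feet; employees 71 ≥ 40; does not handle hazardous materials → Compliance Registration not required.
7. operates outdoor seating on a public sidewalk; employees 71 < 77; floor area 13,700 square feet ≤ 15,700 square feet → Sidewalk Use Authorization required.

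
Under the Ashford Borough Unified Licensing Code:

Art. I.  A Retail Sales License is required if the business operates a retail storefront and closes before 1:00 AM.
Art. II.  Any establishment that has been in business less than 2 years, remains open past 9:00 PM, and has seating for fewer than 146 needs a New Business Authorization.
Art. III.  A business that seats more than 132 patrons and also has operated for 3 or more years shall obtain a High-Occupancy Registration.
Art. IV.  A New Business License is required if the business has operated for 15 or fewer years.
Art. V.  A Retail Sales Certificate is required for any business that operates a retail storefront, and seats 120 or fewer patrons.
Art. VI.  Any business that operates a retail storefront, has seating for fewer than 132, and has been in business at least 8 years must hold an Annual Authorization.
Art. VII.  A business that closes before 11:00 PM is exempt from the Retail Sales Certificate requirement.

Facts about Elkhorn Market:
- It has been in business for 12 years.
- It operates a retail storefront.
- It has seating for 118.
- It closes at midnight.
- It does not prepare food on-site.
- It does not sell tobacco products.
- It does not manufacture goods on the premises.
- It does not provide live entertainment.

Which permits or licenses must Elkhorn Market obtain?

Art. I. operates a retail storefront; closes midnight, at/before 1:00 AM → Retail Sales License required.
Art. II. years in business 12 ≥ 2; closes midnight, after 9:00 PM; seating 118 < 146 → New Business Authorization not required.
Art. III. seating 118 ≤ 132; years in business 12 ≥ 3 → High-Occupancy Registration not required.
Art. IV. years in business 12 ≤ 15 → New Business License required.
Art. V. operates a retail storefront; seating 118 ≤ 120 → Retail Sales Certificate required.
Art. VI. operates a retail storefront; seating 118 < 132; years in business 12 ≥ 8 → Annual Authorization required.
Art. VII. closes midnight, after 11:00 PM → Retail Sales Certificate exemption does not apply.

Annual Authorization, New Business License, Retail Sales Certificate, Retail Sales License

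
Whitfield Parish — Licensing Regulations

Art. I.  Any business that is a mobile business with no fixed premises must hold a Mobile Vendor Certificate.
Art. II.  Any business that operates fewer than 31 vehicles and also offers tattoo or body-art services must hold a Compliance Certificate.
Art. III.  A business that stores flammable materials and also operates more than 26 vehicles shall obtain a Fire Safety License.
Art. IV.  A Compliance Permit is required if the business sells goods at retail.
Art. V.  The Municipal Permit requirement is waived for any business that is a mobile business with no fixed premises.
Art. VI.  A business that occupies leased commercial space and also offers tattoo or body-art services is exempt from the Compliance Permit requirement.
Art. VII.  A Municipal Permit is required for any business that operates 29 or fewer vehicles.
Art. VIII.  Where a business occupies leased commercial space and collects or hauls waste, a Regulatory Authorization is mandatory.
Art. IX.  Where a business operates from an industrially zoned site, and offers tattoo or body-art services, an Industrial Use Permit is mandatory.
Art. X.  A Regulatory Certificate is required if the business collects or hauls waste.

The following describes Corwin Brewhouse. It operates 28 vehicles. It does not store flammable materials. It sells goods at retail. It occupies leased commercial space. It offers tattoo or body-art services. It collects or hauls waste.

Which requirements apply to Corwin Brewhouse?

Compliance Certificate, Municipal Permit, Regulatory Authorization, Regulatory Certificate

Art. I. occupies leased commercial space (not: is a mobile business with no fixed premises) → Mobile Vendor Certificate not required.
Art. II. vehicles 28 < 31; offers tattoo or body-art services → Compliance Certificate required.
Art. III. does not store flammable materials; vehicles 28 > 26 → Fire Safety License not required.
Art. IV. sells goods at retail → Compliance Permit required.
Art. V. occupies leased commercial space (not: is a mobile business with no fixed premises) → Municipal Permit exemption does not apply.
Art. VI. occupies leased commercial space; offers tattoo or body-art services → exempt from Compliance Permit.
Art. VII. vehicles 28 ≤ 29 → Municipal Permit required.
Art. VIII. occupies leased commercial space; collects or hauls waste → Regulatory Authorization required.
Art. IX. occupies leased commercial space (not: operates from an industrially zoned site); offers tattoo or body-art services → Industrial Use Permit not required.
Art. X. collects or hauls waste → Regulatory Certificate required.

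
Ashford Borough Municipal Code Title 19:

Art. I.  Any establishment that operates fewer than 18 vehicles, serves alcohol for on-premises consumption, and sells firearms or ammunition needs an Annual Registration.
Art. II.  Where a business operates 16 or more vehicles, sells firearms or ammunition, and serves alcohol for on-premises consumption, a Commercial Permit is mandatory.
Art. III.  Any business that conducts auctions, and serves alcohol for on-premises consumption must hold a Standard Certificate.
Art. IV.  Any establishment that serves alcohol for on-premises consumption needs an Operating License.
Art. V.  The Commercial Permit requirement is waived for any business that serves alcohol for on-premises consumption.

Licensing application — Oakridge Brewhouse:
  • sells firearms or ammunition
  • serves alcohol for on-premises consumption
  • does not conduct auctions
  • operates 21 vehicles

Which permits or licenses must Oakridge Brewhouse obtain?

Art. I. vehicles 21 ≥ 18; serves alcohol for on-premises consumption; sells firearms or ammunition → Annual Registration not required.
Art. II. vehicles 21 ≥ 16; sells firearms or ammunition; serves alcohol for on-premises consumption → Commercial Permit required.
Art. III. does not conduct auctions; serves alcohol for on-premises consumption → Standard Certificate not required.
Art. IV. serves alcohol for on-premises consumption → Operating License required.
Art. V. serves alcohol for on-premises consumption → exempt from Commercial Permit.

Operating License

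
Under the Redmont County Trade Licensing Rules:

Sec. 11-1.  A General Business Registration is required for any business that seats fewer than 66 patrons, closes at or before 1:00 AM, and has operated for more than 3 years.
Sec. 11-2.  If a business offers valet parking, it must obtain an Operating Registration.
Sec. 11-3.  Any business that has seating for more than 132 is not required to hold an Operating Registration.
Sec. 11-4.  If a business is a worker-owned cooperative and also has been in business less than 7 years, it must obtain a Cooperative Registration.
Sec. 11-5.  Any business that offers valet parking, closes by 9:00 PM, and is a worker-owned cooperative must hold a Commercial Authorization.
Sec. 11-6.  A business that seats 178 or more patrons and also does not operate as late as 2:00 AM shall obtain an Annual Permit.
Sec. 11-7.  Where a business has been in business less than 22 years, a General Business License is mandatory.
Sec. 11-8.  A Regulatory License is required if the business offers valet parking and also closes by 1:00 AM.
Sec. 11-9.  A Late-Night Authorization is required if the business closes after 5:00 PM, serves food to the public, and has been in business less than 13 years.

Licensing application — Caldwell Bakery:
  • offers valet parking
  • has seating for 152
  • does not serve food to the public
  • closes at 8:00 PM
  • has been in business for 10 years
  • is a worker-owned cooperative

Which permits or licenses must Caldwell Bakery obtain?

Commercial Authorization, General Business License, Regulatory License

Sec. 11-1. seating 152 ≥ 66; closes 8:00 PM, at/before 1:00 AM; years in business 10 > 3 → General Business Registration not required.
Sec. 11-2. offers valet parking → Operating Registration required.
Sec. 11-3. seating 152 > 132 → exempt from Operating Registration.
Sec. 11-4. is a worker-owned cooperative; years in business 10 ≥ 7 → Cooperative Registration not required.
Sec. 11-5. offers valet parking; closes 8:00 PM, at/before 9:00 PM; is a worker-owned cooperative → Commercial Authorization required.
Sec. 11-6. seating 152 < 178; closes 8:00 PM, at/before 2:00 AM → Annual Permit not required.
Sec. 11-7. years in business 10 < 22 → General Business License required.
Sec. 11-8. offers valet parking; closes 8:00 PM, at/before 1:00 AM → Regulatory License required.
Sec. 11-9. closes 8:00 PM, after 5:00 PM; does not serve food to the public; years in business 10 < 13 → Late-Night Authorization not required.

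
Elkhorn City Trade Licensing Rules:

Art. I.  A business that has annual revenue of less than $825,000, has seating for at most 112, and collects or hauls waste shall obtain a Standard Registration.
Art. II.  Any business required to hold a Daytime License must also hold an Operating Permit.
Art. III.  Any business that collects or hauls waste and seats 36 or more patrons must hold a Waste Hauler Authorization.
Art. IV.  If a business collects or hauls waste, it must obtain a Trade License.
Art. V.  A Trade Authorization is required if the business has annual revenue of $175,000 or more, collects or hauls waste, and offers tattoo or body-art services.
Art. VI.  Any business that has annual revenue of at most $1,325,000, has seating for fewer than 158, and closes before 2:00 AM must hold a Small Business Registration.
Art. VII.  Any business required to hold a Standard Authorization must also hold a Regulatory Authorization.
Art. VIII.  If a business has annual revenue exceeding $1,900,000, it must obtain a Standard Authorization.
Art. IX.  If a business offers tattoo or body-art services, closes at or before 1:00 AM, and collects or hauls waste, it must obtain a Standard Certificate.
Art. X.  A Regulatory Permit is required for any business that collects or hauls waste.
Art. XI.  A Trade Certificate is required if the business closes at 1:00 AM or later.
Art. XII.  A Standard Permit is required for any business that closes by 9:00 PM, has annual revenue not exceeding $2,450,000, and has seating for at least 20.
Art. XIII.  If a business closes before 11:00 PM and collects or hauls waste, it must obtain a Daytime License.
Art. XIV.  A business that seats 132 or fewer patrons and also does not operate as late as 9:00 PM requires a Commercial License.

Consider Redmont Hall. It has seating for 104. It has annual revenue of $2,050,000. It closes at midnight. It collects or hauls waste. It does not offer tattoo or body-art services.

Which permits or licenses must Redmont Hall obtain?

Art. I. revenue $2,050,000 ≥ $825,000; seating 104 ≤ 112; collects or hauls waste → Standard Registration not required.
Art. II. Daytime License is not required → no effect.
Art. III. collects or hauls waste; seating 104 ≥ 36 → Waste Hauler Authorization required.
Art. IV. collects or hauls waste → Trade License required.
Art. V. revenue $2,050,000 ≥ $175,000; collects or hauls waste; does not offer tattoo or body-art services → Trade Authorization not required.
Art. VI. revenue $2,050,000 > $1,325,000; seating 104 < 158; closes midnight, at/before 2:00 AM → Small Business Registration not required.
Art. VII. Standard Authorization is required → Regulatory Authorization also required.
Art. VIII. revenue $2,050,000 > $1,900,000 → Standard Authorization required.
Art. IX. does not offer tattoo or body-art services; closes midnight, at/before 1:00 AM; collects or hauls waste → Standard Certificate not required.
Art. X. collects or hauls waste → Regulatory Permit required.
Art. XI. closes midnight, at/before 1:00 AM → Trade Certificate not required.
Art. XII. closes midnight, after 9:00 PM; revenue $2,050,000 ≤ $2,450,000; seating 104 ≥ 20 → Standard Permit not required.
Art. XIII. closes midnight, after 11:00 PM; collects or hauls waste → Daytime License not required.
Art. XIV. seating 104 ≤ 132; closes midnight, after 9:00 PM → Commercial License not required.

Regulatory Authorization, Regulatory Permit, Standard Authorization, Trade License, Waste Hauler Authorization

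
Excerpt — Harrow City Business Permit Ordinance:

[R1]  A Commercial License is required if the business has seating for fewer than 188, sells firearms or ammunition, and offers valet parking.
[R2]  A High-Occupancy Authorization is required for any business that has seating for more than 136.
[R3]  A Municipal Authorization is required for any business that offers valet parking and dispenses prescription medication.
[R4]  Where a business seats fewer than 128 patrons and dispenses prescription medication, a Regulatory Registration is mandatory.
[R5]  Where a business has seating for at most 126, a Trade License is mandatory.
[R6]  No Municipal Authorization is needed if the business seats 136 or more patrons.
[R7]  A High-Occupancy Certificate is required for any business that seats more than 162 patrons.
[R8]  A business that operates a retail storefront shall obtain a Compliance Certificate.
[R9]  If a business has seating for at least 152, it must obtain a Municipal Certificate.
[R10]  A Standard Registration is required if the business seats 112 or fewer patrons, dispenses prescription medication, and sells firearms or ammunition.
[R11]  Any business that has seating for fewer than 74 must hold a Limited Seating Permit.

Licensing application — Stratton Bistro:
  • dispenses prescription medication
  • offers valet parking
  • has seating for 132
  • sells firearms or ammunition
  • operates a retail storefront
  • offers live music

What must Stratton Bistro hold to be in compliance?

Commercial License, Compliance Certificate, Municipal Authorization

[R1] seating 132 < 188; sells firearms or ammunition; offers valet parking → Commercial License required.
[R2] seating 132 ≤ 136 → High-Occupancy Authorization not required.
[R3] offers valet parking; dispenses prescription medication → Municipal Authorization required.
[R4] seating 132 ≥ 128; dispenses prescription medication → Regulatory Registration not required.
[R5] seating 132 > 126 → Trade License not required.
[R6] seating 132 < 136 → Municipal Authorization exemption does not apply.
[R7] seating 132 ≤ 162 → High-Occupancy Certificate not required.
[R8] operates a retail storefront → Compliance Certificate required.
[R9] seating 132 < 152 → Municipal Certificate not required.
[R10] seating 132 > 112; dispenses prescription medication; sells firearms or ammunition → Standard Registration not required.
[R11] seating 132 ≥ 74 → Limited Seating Permit not required.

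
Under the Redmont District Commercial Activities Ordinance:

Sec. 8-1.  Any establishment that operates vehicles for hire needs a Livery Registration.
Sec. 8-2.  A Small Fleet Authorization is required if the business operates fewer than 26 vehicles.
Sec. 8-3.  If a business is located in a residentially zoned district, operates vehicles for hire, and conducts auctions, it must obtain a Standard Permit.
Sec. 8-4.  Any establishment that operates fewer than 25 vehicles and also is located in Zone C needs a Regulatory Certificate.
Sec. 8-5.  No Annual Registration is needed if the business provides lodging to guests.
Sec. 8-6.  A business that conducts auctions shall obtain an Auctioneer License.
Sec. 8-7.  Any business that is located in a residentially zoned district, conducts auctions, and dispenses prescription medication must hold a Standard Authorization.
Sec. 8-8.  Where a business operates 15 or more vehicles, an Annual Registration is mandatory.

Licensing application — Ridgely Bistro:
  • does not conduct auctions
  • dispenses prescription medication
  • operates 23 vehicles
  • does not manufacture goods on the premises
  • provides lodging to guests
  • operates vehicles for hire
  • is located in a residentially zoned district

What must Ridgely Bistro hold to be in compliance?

Sec. 8-1. operates vehicles for hire → Livery Registration required.
Sec. 8-2. vehicles 23 < 26 → Small Fleet Authorization required.
Sec. 8-3. is located in a residentially zoned district; operates vehicles for hire; does not conduct auctions → Standard Permit not required.
Sec. 8-4. vehicles 23 < 25; is located in a residentially zoned district (not: is located in Zone C) → Regulatory Certificate not required.
Sec. 8-5. provides lodging to guests → exempt from Annual Registration.
Sec. 8-6. does not conduct auctions → Auctioneer License not required.
Sec. 8-7. is located in a residentially zoned district; does not conduct auctions; dispenses prescription medication → Standard Authorization not required.
Sec. 8-8. vehicles 23 ≥ 15 → Annual Registration required.

Livery Registration, Small Fleet Authorization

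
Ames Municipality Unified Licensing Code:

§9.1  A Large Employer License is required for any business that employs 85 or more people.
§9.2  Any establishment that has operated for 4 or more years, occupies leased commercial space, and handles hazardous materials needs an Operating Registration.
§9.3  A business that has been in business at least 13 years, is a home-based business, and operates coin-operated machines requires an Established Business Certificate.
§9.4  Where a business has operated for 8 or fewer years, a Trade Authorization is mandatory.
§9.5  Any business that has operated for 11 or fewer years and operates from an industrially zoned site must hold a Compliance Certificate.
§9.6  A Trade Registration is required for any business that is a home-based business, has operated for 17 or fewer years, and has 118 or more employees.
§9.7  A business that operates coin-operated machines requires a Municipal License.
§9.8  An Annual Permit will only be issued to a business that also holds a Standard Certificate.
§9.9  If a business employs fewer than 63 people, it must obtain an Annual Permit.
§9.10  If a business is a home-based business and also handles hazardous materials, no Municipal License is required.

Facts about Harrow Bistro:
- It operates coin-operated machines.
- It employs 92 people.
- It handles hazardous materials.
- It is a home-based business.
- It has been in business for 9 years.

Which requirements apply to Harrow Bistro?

§9.1 employees 92 ≥ 85 → Large Employer License required.
§9.2 years in business 9 ≥ 4; is a home-based business (not: occupies leased commercial space); handles hazardous materials → Operating Registration not required.
§9.3 years in business 9 < 13; is a home-based business; operates coin-operated machines → Established Business Certificate not required.
§9.4 years in business 9 > 8 → Trade Authorization not required.
§9.5 years in business 9 ≤ 11; is a home-based business (not: operates from an industrially zoned site) → Compliance Certificate not required.
§9.6 is a home-based business; years in business 9 ≤ 17; employees 92 < 118 → Trade Registration not required.
§9.7 operates coin-operated machines → Municipal License required.
§9.8 Annual Permit is not required → no effect.
§9.9 employees 92 ≥ 63 → Annual Permit not required.
§9.10 is a home-based business; handles hazardous materials → exempt from Municipal License.

Large Employer License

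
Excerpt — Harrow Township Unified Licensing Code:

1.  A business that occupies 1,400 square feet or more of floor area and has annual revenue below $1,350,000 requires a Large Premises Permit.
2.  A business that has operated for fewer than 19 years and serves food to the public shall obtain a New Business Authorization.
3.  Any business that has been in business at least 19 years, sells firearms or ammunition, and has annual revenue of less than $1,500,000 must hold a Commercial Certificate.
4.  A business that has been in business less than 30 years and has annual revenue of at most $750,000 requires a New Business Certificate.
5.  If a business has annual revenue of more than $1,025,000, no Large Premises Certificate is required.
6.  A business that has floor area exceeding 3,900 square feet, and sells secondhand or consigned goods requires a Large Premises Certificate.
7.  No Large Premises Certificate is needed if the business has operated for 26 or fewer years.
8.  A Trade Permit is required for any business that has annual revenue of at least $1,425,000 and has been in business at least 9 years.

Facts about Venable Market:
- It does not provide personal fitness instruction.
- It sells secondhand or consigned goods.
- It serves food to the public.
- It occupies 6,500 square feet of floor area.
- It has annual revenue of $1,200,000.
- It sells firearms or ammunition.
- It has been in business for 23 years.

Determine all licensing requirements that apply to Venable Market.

Commercial Certificate, Large Premises Permit

1. floor area 6,500 square feet ≥ 1,400 square feet; revenue $1,200,000 < $1,350,000 → Large Premises Permit required.
2. years in business 23 ≥ 19; serves food to the public → New Business Authorization not required.
3. years in business 23 ≥ 19; sells firearms or ammunition; revenue $1,200,000 < $1,500,000 → Commercial Certificate required.
4. years in business 23 < 30; revenue $1,200,000 > $750,000 → New Business Certificate not required.
5. revenue $1,200,000 > $1,025,000 → exempt from Large Premises Certificate.
6. floor area 6,500 square feet > 3,900 square feet; sells secondhand or consigned goods → Large Premises Certificate required.
7. years in business 23 ≤ 26 → exempt from Large Premises Certificate.
8. revenue $1,200,000 < $1,425,000; years in business 23 ≥ 9 → Trade Permit not required.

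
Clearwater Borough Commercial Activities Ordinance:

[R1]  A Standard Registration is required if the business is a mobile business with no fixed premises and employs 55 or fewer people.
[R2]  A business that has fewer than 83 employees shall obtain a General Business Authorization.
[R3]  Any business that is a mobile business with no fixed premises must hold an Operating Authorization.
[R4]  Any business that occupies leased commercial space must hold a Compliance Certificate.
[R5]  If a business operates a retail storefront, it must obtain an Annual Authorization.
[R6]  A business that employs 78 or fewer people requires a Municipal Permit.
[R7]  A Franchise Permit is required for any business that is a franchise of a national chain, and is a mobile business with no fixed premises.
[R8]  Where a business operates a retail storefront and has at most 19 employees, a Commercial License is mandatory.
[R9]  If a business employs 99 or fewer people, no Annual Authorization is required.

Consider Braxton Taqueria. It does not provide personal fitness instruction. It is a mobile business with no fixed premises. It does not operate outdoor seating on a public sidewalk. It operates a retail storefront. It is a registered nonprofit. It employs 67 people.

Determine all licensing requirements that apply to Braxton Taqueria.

[R1] is a mobile business with no fixed premises; employees 67 > 55 → Standard Registration not required.
[R2] employees 67 < 83 → General Business Authorization required.
[R3] is a mobile business with no fixed premises → Operating Authorization required.
[R4] is a mobile business with no fixed premises (not: occupies leased commercial space) → Compliance Certificate not required.
[R5] operates a retail storefront → Annual Authorization required.
[R6] employees 67 ≤ 78 → Municipal Permit required.
[R7] is a registered nonprofit (not: is a franchise of a national chain); is a mobile business with no fixed premises → Franchise Permit not required.
[R8] operates a retail storefront; employees 67 > 19 → Commercial License not required.
[R9] employees 67 ≤ 99 → exempt from Annual Authorization.

General Business Authorization, Municipal Permit, Operating Authorization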